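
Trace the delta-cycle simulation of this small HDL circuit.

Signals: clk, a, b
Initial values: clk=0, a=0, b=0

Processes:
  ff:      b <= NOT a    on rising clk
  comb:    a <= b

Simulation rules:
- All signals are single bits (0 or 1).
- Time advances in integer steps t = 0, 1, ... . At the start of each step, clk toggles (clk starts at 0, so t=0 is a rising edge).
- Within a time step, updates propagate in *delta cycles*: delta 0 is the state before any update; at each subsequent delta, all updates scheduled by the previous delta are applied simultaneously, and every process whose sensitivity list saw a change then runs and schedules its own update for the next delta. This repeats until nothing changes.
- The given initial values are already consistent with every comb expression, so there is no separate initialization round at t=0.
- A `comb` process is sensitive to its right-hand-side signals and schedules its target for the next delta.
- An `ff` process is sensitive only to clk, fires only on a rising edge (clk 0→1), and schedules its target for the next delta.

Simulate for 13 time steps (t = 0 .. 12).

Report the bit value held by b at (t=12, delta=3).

t=0 Δ0: a=0 clk=0 b=0
  Δ1: clk:0→1
  Δ2: b:0→1
  Δ3: a:0→1
  (3Δ to stable)
t=1 Δ0: a=1 clk=1 b=1
  Δ1: clk:1→0
  (1Δ to stable)
t=2 Δ0: a=1 clk=0 b=1
  Δ1: clk:0→1
  Δ2: b:1→0
  Δ3: a:1→0
  (3Δ to stable)
t=3 Δ0: a=0 clk=1 b=0
  Δ1: clk:1→0
  (1Δ to stable)
t=4 Δ0: a=0 clk=0 b=0
  Δ1: clk:0→1
  Δ2: b:0→1
  Δ3: a:0→1
  (3Δ to stable)
t=5 Δ0: a=1 clk=1 b=1
  Δ1: clk:1→0
  (1Δ to stable)
t=6 Δ0: a=1 clk=0 b=1
  Δ1: clk:0→1
  Δ2: b:1→0
  Δ3: a:1→0
  (3Δ to stable)
t=7 Δ0: a=0 clk=1 b=0
  Δ1: clk:1→0
  (1Δ to stable)
t=8 Δ0: a=0 clk=0 b=0
  Δ1: clk:0→1
  Δ2: b:0→1
  Δ3: a:0→1
  (3Δ to stable)
t=9 Δ0: a=1 clk=1 b=1
  Δ1: clk:1→0
  (1Δ to stable)
t=10 Δ0: a=1 clk=0 b=1
  Δ1: clk:0→1
  Δ2: b:1→0
  Δ3: a:1→0
  (3Δ to stable)
t=11 Δ0: a=0 clk=1 b=0
  Δ1: clk:1→0
  (1Δ to stable)
t=12 Δ0: a=0 clk=0 b=0
  Δ1: clk:0→1
  Δ2: b:0→1
  Δ3: a:0→1
  (3Δ to stable)

1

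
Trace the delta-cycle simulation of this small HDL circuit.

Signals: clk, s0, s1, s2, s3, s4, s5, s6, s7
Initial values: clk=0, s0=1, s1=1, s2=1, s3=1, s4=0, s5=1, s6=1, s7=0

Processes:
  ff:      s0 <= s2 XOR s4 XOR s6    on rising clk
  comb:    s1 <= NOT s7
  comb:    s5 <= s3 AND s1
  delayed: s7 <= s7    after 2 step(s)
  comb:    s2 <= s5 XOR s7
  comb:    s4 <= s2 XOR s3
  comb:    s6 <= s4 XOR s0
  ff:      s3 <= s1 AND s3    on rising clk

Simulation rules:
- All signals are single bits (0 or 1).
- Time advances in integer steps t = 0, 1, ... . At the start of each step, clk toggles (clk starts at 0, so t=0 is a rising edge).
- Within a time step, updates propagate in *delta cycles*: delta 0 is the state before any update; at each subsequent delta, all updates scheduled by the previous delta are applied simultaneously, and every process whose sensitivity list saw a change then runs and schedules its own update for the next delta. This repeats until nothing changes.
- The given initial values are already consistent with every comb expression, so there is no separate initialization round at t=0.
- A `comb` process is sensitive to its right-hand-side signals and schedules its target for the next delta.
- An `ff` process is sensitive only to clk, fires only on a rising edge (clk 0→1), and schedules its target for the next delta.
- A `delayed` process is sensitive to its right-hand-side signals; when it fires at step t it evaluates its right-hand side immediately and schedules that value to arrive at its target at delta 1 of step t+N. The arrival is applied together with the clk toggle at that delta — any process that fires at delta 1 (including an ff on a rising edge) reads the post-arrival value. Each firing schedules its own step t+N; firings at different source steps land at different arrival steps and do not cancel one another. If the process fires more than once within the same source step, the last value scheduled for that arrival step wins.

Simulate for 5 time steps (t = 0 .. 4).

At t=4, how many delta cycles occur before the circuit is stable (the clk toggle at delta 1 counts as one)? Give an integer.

t0.Δ0 clk=0 s2=1 s3=1 s0=1 s6=1 s1=1 s7=0 s5=1 s4=0
t0.Δ1 clk=1 s2=1 s3=1 s0=1 s6=1 s1=1 s7=0 s5=1 s4=0
t0.Δ2 clk=1 s2=1 s3=1 s0=0 s6=1 s1=1 s7=0 s5=1 s4=0
t0.Δ3 clk=1 s2=1 s3=1 s0=0 s6=0 s1=1 s7=0 s5=1 s4=0
t1.Δ0 clk=1 s2=1 s3=1 s0=0 s6=0 s1=1 s7=0 s5=1 s4=0
t1.Δ1 clk=0 s2=1 s3=1 s0=0 s6=0 s1=1 s7=0 s5=1 s4=0
t2.Δ0 clk=0 s2=1 s3=1 s0=0 s6=0 s1=1 s7=0 s5=1 s4=0
t2.Δ1 clk=1 s2=1 s3=1 s0=0 s6=0 s1=1 s7=0 s5=1 s4=0
t2.Δ2 clk=1 s2=1 s3=1 s0=1 s6=0 s1=1 s7=0 s5=1 s4=0
t2.Δ3 clk=1 s2=1 s3=1 s0=1 s6=1 s1=1 s7=0 s5=1 s4=0
t3.Δ0 clk=1 s2=1 s3=1 s0=1 s6=1 s1=1 s7=0 s5=1 s4=0
t3.Δ1 clk=0 s2=1 s3=1 s0=1 s6=1 s1=1 s7=0 s5=1 s4=0
t4.Δ0 clk=0 s2=1 s3=1 s0=1 s6=1 s1=1 s7=0 s5=1 s4=0
t4.Δ1 clk=1 s2=1 s3=1 s0=1 s6=1 s1=1 s7=0 s5=1 s4=0
t4.Δ2 clk=1 s2=1 s3=1 s0=0 s6=1 s1=1 s7=0 s5=1 s4=0
t4.Δ3 clk=1 s2=1 s3=1 s0=0 s6=0 s1=1 s7=0 s5=1 s4=0

3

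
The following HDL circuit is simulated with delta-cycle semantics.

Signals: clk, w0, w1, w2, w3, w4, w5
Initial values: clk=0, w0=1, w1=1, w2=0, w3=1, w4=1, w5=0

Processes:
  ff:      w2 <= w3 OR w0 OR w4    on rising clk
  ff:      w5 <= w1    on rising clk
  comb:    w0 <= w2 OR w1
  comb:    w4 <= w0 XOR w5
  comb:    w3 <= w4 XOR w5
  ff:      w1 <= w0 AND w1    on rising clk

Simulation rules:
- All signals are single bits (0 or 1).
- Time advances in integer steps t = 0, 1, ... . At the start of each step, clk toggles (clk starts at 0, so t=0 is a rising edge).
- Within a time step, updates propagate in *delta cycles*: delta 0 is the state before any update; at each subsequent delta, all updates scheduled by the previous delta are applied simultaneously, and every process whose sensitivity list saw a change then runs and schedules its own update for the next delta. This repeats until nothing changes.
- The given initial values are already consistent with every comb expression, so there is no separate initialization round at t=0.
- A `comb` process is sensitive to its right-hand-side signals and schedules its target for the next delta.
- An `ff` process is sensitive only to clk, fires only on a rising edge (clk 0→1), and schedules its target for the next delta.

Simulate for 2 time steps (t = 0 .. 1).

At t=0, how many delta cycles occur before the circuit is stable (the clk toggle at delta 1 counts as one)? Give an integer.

4

t0.Δ0 w4=1 w5=0 w2=0 w1=1 w3=1 w0=1 clk=0
t0.Δ1 w4=1 w5=0 w2=0 w1=1 w3=1 w0=1 clk=1
t0.Δ2 w4=1 w5=1 w2=1 w1=1 w3=1 w0=1 clk=1
t0.Δ3 w4=0 w5=1 w2=1 w1=1 w3=0 w0=1 clk=1
t0.Δ4 w4=0 w5=1 w2=1 w1=1 w3=1 w0=1 clk=1
t1.Δ0 w4=0 w5=1 w2=1 w1=1 w3=1 w0=1 clk=1
t1.Δ1 w4=0 w5=1 w2=1 w1=1 w3=1 w0=1 clk=0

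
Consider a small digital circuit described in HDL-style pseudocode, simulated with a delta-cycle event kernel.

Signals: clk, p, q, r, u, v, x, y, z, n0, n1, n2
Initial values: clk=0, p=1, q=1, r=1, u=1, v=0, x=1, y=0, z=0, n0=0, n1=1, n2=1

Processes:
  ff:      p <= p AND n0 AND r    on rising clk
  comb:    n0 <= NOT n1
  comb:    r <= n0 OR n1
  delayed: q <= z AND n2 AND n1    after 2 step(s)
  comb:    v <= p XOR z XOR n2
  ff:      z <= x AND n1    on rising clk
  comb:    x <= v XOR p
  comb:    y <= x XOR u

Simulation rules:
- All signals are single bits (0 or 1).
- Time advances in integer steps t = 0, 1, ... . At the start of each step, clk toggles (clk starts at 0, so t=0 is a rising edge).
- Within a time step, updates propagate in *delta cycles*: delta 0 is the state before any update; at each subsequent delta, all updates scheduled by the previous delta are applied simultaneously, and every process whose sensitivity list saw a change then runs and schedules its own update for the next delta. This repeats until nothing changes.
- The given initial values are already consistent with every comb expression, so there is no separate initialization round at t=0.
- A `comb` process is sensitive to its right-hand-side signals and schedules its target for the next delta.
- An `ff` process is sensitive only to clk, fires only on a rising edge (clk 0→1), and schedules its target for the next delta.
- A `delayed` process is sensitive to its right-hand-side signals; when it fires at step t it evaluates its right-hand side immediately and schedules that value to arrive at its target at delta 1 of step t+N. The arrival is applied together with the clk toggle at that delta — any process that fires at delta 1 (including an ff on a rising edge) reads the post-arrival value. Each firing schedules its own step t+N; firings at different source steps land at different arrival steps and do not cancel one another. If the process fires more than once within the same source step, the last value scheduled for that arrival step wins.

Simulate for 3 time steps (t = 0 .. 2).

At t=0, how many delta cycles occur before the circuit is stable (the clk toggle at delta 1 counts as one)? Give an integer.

4

[bits: z,v,x,clk,n0,u,n1,p,y,q,n2,r]
t=0: Δ0=001001110111 Δ1=001101110111 Δ2=101101100111 Δ3=100101100111 Δ4=100101101111 | 4Δ
t=1: Δ0=100101101111 Δ1=100001101111 | 1Δ
t=2: Δ0=100001101111 Δ1=100101101111 Δ2=000101101111 Δ3=010101101111 Δ4=011101101111 Δ5=011101100111 | 5Δ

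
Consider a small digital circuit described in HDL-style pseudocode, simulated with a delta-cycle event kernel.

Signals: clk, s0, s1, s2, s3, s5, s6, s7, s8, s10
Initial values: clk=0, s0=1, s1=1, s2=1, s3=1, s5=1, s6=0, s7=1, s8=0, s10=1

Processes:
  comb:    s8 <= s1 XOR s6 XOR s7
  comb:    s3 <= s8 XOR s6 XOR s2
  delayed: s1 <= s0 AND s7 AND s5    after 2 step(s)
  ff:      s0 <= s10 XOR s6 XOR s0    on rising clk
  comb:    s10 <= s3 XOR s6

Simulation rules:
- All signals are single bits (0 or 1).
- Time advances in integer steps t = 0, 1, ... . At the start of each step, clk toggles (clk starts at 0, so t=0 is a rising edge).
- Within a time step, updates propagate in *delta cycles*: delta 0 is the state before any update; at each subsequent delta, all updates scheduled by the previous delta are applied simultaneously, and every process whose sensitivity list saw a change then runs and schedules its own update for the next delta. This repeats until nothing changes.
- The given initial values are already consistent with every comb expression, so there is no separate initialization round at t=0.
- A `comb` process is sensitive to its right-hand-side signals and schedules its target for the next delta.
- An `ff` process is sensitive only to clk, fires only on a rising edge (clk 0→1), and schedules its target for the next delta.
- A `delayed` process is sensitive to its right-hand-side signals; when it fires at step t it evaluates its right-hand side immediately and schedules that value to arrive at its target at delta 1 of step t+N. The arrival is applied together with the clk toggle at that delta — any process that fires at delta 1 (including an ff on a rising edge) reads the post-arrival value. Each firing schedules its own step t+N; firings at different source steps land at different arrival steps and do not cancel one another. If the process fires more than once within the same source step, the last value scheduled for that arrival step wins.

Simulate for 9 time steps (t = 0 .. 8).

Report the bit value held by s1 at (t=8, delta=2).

t0.Δ0 s0=1 s5=1 s3=1 s10=1 clk=0 s6=0 s7=1 s2=1 s8=0 s1=1
t0.Δ1 s0=1 s5=1 s3=1 s10=1 clk=1 s6=0 s7=1 s2=1 s8=0 s1=1
t0.Δ2 s0=0 s5=1 s3=1 s10=1 clk=1 s6=0 s7=1 s2=1 s8=0 s1=1
t1.Δ0 s0=0 s5=1 s3=1 s10=1 clk=1 s6=0 s7=1 s2=1 s8=0 s1=1
t1.Δ1 s0=0 s5=1 s3=1 s10=1 clk=0 s6=0 s7=1 s2=1 s8=0 s1=1
t2.Δ0 s0=0 s5=1 s3=1 s10=1 clk=0 s6=0 s7=1 s2=1 s8=0 s1=1
t2.Δ1 s0=0 s5=1 s3=1 s10=1 clk=1 s6=0 s7=1 s2=1 s8=0 s1=0
t2.Δ2 s0=1 s5=1 s3=1 s10=1 clk=1 s6=0 s7=1 s2=1 s8=1 s1=0
t2.Δ3 s0=1 s5=1 s3=0 s10=1 clk=1 s6=0 s7=1 s2=1 s8=1 s1=0
t2.Δ4 s0=1 s5=1 s3=0 s10=0 clk=1 s6=0 s7=1 s2=1 s8=1 s1=0
t3.Δ0 s0=1 s5=1 s3=0 s10=0 clk=1 s6=0 s7=1 s2=1 s8=1 s1=0
t3.Δ1 s0=1 s5=1 s3=0 s10=0 clk=0 s6=0 s7=1 s2=1 s8=1 s1=0
t4.Δ0 s0=1 s5=1 s3=0 s10=0 clk=0 s6=0 s7=1 s2=1 s8=1 s1=0
t4.Δ1 s0=1 s5=1 s3=0 s10=0 clk=1 s6=0 s7=1 s2=1 s8=1 s1=1
t4.Δ2 s0=1 s5=1 s3=0 s10=0 clk=1 s6=0 s7=1 s2=1 s8=0 s1=1
t4.Δ3 s0=1 s5=1 s3=1 s10=0 clk=1 s6=0 s7=1 s2=1 s8=0 s1=1
t4.Δ4 s0=1 s5=1 s3=1 s10=1 clk=1 s6=0 s7=1 s2=1 s8=0 s1=1
t5.Δ0 s0=1 s5=1 s3=1 s10=1 clk=1 s6=0 s7=1 s2=1 s8=0 s1=1
t5.Δ1 s0=1 s5=1 s3=1 s10=1 clk=0 s6=0 s7=1 s2=1 s8=0 s1=1
t6.Δ0 s0=1 s5=1 s3=1 s10=1 clk=0 s6=0 s7=1 s2=1 s8=0 s1=1
t6.Δ1 s0=1 s5=1 s3=1 s10=1 clk=1 s6=0 s7=1 s2=1 s8=0 s1=1
t6.Δ2 s0=0 s5=1 s3=1 s10=1 clk=1 s6=0 s7=1 s2=1 s8=0 s1=1
t7.Δ0 s0=0 s5=1 s3=1 s10=1 clk=1 s6=0 s7=1 s2=1 s8=0 s1=1
t7.Δ1 s0=0 s5=1 s3=1 s10=1 clk=0 s6=0 s7=1 s2=1 s8=0 s1=1
t8.Δ0 s0=0 s5=1 s3=1 s10=1 clk=0 s6=0 s7=1 s2=1 s8=0 s1=1
t8.Δ1 s0=0 s5=1 s3=1 s10=1 clk=1 s6=0 s7=1 s2=1 s8=0 s1=0
t8.Δ2 s0=1 s5=1 s3=1 s10=1 clk=1 s6=0 s7=1 s2=1 s8=1 s1=0
t8.Δ3 s0=1 s5=1 s3=0 s10=1 clk=1 s6=0 s7=1 s2=1 s8=1 s1=0
t8.Δ4 s0=1 s5=1 s3=0 s10=0 clk=1 s6=0 s7=1 s2=1 s8=1 s1=0

0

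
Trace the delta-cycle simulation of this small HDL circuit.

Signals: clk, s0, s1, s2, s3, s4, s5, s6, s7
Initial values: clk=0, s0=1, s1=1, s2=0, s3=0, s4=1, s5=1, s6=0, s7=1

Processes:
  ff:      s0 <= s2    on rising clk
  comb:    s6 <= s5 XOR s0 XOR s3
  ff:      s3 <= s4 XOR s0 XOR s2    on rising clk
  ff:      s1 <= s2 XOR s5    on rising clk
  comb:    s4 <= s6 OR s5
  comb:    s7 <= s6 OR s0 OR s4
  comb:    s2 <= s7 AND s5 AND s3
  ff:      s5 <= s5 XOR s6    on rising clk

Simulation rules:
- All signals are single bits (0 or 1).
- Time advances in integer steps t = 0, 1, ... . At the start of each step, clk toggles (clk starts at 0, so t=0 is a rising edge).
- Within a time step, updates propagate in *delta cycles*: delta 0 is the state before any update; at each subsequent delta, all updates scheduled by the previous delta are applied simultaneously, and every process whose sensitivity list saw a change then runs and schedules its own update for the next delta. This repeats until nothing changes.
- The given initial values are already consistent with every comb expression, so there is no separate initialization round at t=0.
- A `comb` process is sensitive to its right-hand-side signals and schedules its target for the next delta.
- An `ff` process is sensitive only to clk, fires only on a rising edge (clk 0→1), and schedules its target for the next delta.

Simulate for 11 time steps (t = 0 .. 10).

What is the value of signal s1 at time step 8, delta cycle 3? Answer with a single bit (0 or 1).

t=0 Δ0: s2=0 s7=1 s6=0 s5=1 s1=1 s0=1 s3=0 s4=1 clk=0
  Δ1: clk:0→1
  Δ2: s0:1→0
  Δ3: s6:0→1
  (3Δ to stable)
t=1 Δ0: s2=0 s7=1 s6=1 s5=1 s1=1 s0=0 s3=0 s4=1 clk=1
  Δ1: clk:1→0
  (1Δ to stable)
t=2 Δ0: s2=0 s7=1 s6=1 s5=1 s1=1 s0=0 s3=0 s4=1 clk=0
  Δ1: clk:0→1
  Δ2: s5:1→0, s3:0→1
  (2Δ to stable)
t=3 Δ0: s2=0 s7=1 s6=1 s5=0 s1=1 s0=0 s3=1 s4=1 clk=1
  Δ1: clk:1→0
  (1Δ to stable)
t=4 Δ0: s2=0 s7=1 s6=1 s5=0 s1=1 s0=0 s3=1 s4=1 clk=0
  Δ1: clk:0→1
  Δ2: s5:0→1, s1:1→0
  Δ3: s2:0→1, s6:1→0
  (3Δ to stable)
t=5 Δ0: s2=1 s7=1 s6=0 s5=1 s1=0 s0=0 s3=1 s4=1 clk=1
  Δ1: clk:1→0
  (1Δ to stable)
t=6 Δ0: s2=1 s7=1 s6=0 s5=1 s1=0 s0=0 s3=1 s4=1 clk=0
  Δ1: clk:0→1
  Δ2: s0:0→1, s3:1→0
  Δ3: s2:1→0
  (3Δ to stable)
t=7 Δ0: s2=0 s7=1 s6=0 s5=1 s1=0 s0=1 s3=0 s4=1 clk=1
  Δ1: clk:1→0
  (1Δ to stable)
t=8 Δ0: s2=0 s7=1 s6=0 s5=1 s1=0 s0=1 s3=0 s4=1 clk=0
  Δ1: clk:0→1
  Δ2: s1:0→1, s0:1→0
  Δ3: s6:0→1
  (3Δ to stable)
t=9 Δ0: s2=0 s7=1 s6=1 s5=1 s1=1 s0=0 s3=0 s4=1 clk=1
  Δ1: clk:1→0
  (1Δ to stable)
t=10 Δ0: s2=0 s7=1 s6=1 s5=1 s1=1 s0=0 s3=0 s4=1 clk=0
  Δ1: clk:0→1
  Δ2: s5:1→0, s3:0→1
  (2Δ to stable)

1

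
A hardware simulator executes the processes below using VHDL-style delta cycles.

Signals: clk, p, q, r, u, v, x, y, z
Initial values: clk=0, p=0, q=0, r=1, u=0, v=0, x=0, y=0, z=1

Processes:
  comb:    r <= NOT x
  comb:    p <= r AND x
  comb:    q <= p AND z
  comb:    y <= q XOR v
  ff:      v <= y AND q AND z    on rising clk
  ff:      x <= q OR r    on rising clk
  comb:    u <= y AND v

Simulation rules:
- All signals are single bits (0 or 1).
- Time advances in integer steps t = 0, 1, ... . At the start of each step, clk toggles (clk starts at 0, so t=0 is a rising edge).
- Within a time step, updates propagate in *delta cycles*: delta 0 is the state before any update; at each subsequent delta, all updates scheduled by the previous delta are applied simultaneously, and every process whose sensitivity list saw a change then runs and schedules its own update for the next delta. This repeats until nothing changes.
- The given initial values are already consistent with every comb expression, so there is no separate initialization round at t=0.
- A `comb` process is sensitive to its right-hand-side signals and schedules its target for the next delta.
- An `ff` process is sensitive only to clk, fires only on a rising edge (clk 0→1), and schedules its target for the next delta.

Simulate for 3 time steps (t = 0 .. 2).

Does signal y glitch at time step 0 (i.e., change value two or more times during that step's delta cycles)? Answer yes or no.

[bits: p,r,clk,u,q,y,z,v,x]
t=0: Δ0=010000100 Δ1=011000100 Δ2=011000101 Δ3=101000101 Δ4=001010101 Δ5=001001101 Δ6=001000101 | 6Δ
t=1: Δ0=001000101 Δ1=000000101 | 1Δ
t=2: Δ0=000000101 Δ1=001000101 Δ2=001000100 Δ3=011000100 | 3Δ

yes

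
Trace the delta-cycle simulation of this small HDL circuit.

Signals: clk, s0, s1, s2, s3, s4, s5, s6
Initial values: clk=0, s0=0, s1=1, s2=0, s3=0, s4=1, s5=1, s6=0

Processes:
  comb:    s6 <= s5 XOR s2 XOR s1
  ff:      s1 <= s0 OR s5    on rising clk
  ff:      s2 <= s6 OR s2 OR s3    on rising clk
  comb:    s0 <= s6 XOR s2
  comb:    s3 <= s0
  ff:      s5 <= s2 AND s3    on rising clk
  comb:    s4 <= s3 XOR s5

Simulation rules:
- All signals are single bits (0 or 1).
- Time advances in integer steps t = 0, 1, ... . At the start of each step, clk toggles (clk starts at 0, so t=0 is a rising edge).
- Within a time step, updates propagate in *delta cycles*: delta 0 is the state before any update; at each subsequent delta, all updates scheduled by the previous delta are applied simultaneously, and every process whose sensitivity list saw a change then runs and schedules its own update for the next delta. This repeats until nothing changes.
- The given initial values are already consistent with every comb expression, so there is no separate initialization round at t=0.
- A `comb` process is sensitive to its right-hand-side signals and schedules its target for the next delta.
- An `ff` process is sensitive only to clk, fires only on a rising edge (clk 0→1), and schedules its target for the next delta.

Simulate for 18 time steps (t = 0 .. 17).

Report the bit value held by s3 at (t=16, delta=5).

t=0 Δ0: s5=1 s6=0 s4=1 s2=0 s3=0 s0=0 s1=1 clk=0
  Δ1: clk:0→1
  Δ2: s5:1→0
  Δ3: s6:0→1, s4:1→0
  Δ4: s0:0→1
  Δ5: s3:0→1
  Δ6: s4:0→1
  (6Δ to stable)
t=1 Δ0: s5=0 s6=1 s4=1 s2=0 s3=1 s0=1 s1=1 clk=1
  Δ1: clk:1→0
  (1Δ to stable)
t=2 Δ0: s5=0 s6=1 s4=1 s2=0 s3=1 s0=1 s1=1 clk=0
  Δ1: clk:0→1
  Δ2: s2:0→1
  Δ3: s6:1→0, s0:1→0
  Δ4: s3:1→0, s0:0→1
  Δ5: s4:1→0, s3:0→1
  Δ6: s4:0→1
  (6Δ to stable)
t=3 Δ0: s5=0 s6=0 s4=1 s2=1 s3=1 s0=1 s1=1 clk=1
  Δ1: clk:1→0
  (1Δ to stable)
t=4 Δ0: s5=0 s6=0 s4=1 s2=1 s3=1 s0=1 s1=1 clk=0
  Δ1: clk:0→1
  Δ2: s5:0→1
  Δ3: s6:0→1, s4:1→0
  Δ4: s0:1→0
  Δ5: s3:1→0
  Δ6: s4:0→1
  (6Δ to stable)
t=5 Δ0: s5=1 s6=1 s4=1 s2=1 s3=0 s0=0 s1=1 clk=1
  Δ1: clk:1→0
  (1Δ to stable)
t=6 Δ0: s5=1 s6=1 s4=1 s2=1 s3=0 s0=0 s1=1 clk=0
  Δ1: clk:0→1
  Δ2: s5:1→0
  Δ3: s6:1→0, s4:1→0
  Δ4: s0:0→1
  Δ5: s3:0→1
  Δ6: s4:0→1
  (6Δ to stable)
t=7 Δ0: s5=0 s6=0 s4=1 s2=1 s3=1 s0=1 s1=1 clk=1
  Δ1: clk:1→0
  (1Δ to stable)
t=8 Δ0: s5=0 s6=0 s4=1 s2=1 s3=1 s0=1 s1=1 clk=0
  Δ1: clk:0→1
  Δ2: s5:0→1
  Δ3: s6:0→1, s4:1→0
  Δ4: s0:1→0
  Δ5: s3:1→0
  Δ6: s4:0→1
  (6Δ to stable)
t=9 Δ0: s5=1 s6=1 s4=1 s2=1 s3=0 s0=0 s1=1 clk=1
  Δ1: clk:1→0
  (1Δ to stable)
t=10 Δ0: s5=1 s6=1 s4=1 s2=1 s3=0 s0=0 s1=1 clk=0
  Δ1: clk:0→1
  Δ2: s5:1→0
  Δ3: s6:1→0, s4:1→0
  Δ4: s0:0→1
  Δ5: s3:0→1
  Δ6: s4:0→1
  (6Δ to stable)
t=11 Δ0: s5=0 s6=0 s4=1 s2=1 s3=1 s0=1 s1=1 clk=1
  Δ1: clk:1→0
  (1Δ to stable)
t=12 Δ0: s5=0 s6=0 s4=1 s2=1 s3=1 s0=1 s1=1 clk=0
  Δ1: clk:0→1
  Δ2: s5:0→1
  Δ3: s6:0→1, s4:1→0
  Δ4: s0:1→0
  Δ5: s3:1→0
  Δ6: s4:0→1
  (6Δ to stable)
t=13 Δ0: s5=1 s6=1 s4=1 s2=1 s3=0 s0=0 s1=1 clk=1
  Δ1: clk:1→0
  (1Δ to stable)
t=14 Δ0: s5=1 s6=1 s4=1 s2=1 s3=0 s0=0 s1=1 clk=0
  Δ1: clk:0→1
  Δ2: s5:1→0
  Δ3: s6:1→0, s4:1→0
  Δ4: s0:0→1
  Δ5: s3:0→1
  Δ6: s4:0→1
  (6Δ to stable)
t=15 Δ0: s5=0 s6=0 s4=1 s2=1 s3=1 s0=1 s1=1 clk=1
  Δ1: clk:1→0
  (1Δ to stable)
t=16 Δ0: s5=0 s6=0 s4=1 s2=1 s3=1 s0=1 s1=1 clk=0
  Δ1: clk:0→1
  Δ2: s5:0→1
  Δ3: s6:0→1, s4:1→0
  Δ4: s0:1→0
  Δ5: s3:1→0
  Δ6: s4:0→1
  (6Δ to stable)
t=17 Δ0: s5=1 s6=1 s4=1 s2=1 s3=0 s0=0 s1=1 clk=1
  Δ1: clk:1→0
  (1Δ to stable)

0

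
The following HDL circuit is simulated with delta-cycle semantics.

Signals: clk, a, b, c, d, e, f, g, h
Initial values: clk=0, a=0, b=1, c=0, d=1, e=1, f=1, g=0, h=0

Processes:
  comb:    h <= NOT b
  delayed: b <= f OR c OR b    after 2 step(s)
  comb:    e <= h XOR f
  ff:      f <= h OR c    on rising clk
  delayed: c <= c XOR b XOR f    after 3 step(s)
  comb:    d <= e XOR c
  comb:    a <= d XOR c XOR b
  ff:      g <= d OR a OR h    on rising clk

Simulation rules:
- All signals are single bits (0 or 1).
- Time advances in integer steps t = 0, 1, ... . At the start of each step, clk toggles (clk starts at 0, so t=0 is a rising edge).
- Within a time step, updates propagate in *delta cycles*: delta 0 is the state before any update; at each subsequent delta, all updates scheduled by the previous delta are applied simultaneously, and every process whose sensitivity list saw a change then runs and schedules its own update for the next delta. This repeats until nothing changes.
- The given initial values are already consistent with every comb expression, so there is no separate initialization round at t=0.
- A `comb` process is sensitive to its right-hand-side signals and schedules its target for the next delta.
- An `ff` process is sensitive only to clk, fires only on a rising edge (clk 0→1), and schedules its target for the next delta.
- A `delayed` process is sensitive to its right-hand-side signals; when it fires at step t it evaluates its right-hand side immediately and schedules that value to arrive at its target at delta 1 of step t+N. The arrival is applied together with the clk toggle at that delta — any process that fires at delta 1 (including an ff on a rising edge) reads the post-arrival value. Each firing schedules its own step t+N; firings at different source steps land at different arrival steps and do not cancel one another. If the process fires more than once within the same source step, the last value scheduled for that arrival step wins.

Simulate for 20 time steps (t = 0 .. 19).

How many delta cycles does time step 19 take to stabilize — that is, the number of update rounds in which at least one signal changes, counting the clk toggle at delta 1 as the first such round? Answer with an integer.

3

t0.Δ0 a=0 c=0 h=0 d=1 g=0 clk=0 f=1 b=1 e=1
t0.Δ1 a=0 c=0 h=0 d=1 g=0 clk=1 f=1 b=1 e=1
t0.Δ2 a=0 c=0 h=0 d=1 g=1 clk=1 f=0 b=1 e=1
t0.Δ3 a=0 c=0 h=0 d=1 g=1 clk=1 f=0 b=1 e=0
t0.Δ4 a=0 c=0 h=0 d=0 g=1 clk=1 f=0 b=1 e=0
t0.Δ5 a=1 c=0 h=0 d=0 g=1 clk=1 f=0 b=1 e=0
t1.Δ0 a=1 c=0 h=0 d=0 g=1 clk=1 f=0 b=1 e=0
t1.Δ1 a=1 c=0 h=0 d=0 g=1 clk=0 f=0 b=1 e=0
t2.Δ0 a=1 c=0 h=0 d=0 g=1 clk=0 f=0 b=1 e=0
t2.Δ1 a=1 c=0 h=0 d=0 g=1 clk=1 f=0 b=1 e=0
t3.Δ0 a=1 c=0 h=0 d=0 g=1 clk=1 f=0 b=1 e=0
t3.Δ1 a=1 c=1 h=0 d=0 g=1 clk=0 f=0 b=1 e=0
t3.Δ2 a=0 c=1 h=0 d=1 g=1 clk=0 f=0 b=1 e=0
t3.Δ3 a=1 c=1 h=0 d=1 g=1 clk=0 f=0 b=1 e=0
t4.Δ0 a=1 c=1 h=0 d=1 g=1 clk=0 f=0 b=1 e=0
t4.Δ1 a=1 c=1 h=0 d=1 g=1 clk=1 f=0 b=1 e=0
t4.Δ2 a=1 c=1 h=0 d=1 g=1 clk=1 f=1 b=1 e=0
t4.Δ3 a=1 c=1 h=0 d=1 g=1 clk=1 f=1 b=1 e=1
t4.Δ4 a=1 c=1 h=0 d=0 g=1 clk=1 f=1 b=1 e=1
t4.Δ5 a=0 c=1 h=0 d=0 g=1 clk=1 f=1 b=1 e=1
t5.Δ0 a=0 c=1 h=0 d=0 g=1 clk=1 f=1 b=1 e=1
t5.Δ1 a=0 c=1 h=0 d=0 g=1 clk=0 f=1 b=1 e=1
t6.Δ0 a=0 c=1 h=0 d=0 g=1 clk=0 f=1 b=1 e=1
t6.Δ1 a=0 c=0 h=0 d=0 g=1 clk=1 f=1 b=1 e=1
t6.Δ2 a=1 c=0 h=0 d=1 g=0 clk=1 f=0 b=1 e=1
t6.Δ3 a=0 c=0 h=0 d=1 g=0 clk=1 f=0 b=1 e=0
t6.Δ4 a=0 c=0 h=0 d=0 g=0 clk=1 f=0 b=1 e=0
t6.Δ5 a=1 c=0 h=0 d=0 g=0 clk=1 f=0 b=1 e=0
t7.Δ0 a=1 c=0 h=0 d=0 g=0 clk=1 f=0 b=1 e=0
t7.Δ1 a=1 c=1 h=0 d=0 g=0 clk=0 f=0 b=1 e=0
t7.Δ2 a=0 c=1 h=0 d=1 g=0 clk=0 f=0 b=1 e=0
t7.Δ3 a=1 c=1 h=0 d=1 g=0 clk=0 f=0 b=1 e=0
t8.Δ0 a=1 c=1 h=0 d=1 g=0 clk=0 f=0 b=1 e=0
t8.Δ1 a=1 c=1 h=0 d=1 g=0 clk=1 f=0 b=1 e=0
t8.Δ2 a=1 c=1 h=0 d=1 g=1 clk=1 f=1 b=1 e=0
t8.Δ3 a=1 c=1 h=0 d=1 g=1 clk=1 f=1 b=1 e=1
t8.Δ4 a=1 c=1 h=0 d=0 g=1 clk=1 f=1 b=1 e=1
t8.Δ5 a=0 c=1 h=0 d=0 g=1 clk=1 f=1 b=1 e=1
t9.Δ0 a=0 c=1 h=0 d=0 g=1 clk=1 f=1 b=1 e=1
t9.Δ1 a=0 c=1 h=0 d=0 g=1 clk=0 f=1 b=1 e=1
t10.Δ0 a=0 c=1 h=0 d=0 g=1 clk=0 f=1 b=1 e=1
t10.Δ1 a=0 c=0 h=0 d=0 g=1 clk=1 f=1 b=1 e=1
t10.Δ2 a=1 c=0 h=0 d=1 g=0 clk=1 f=0 b=1 e=1
t10.Δ3 a=0 c=0 h=0 d=1 g=0 clk=1 f=0 b=1 e=0
t10.Δ4 a=0 c=0 h=0 d=0 g=0 clk=1 f=0 b=1 e=0
t10.Δ5 a=1 c=0 h=0 d=0 g=0 clk=1 f=0 b=1 e=0
t11.Δ0 a=1 c=0 h=0 d=0 g=0 clk=1 f=0 b=1 e=0
t11.Δ1 a=1 c=1 h=0 d=0 g=0 clk=0 f=0 b=1 e=0
t11.Δ2 a=0 c=1 h=0 d=1 g=0 clk=0 f=0 b=1 e=0
t11.Δ3 a=1 c=1 h=0 d=1 g=0 clk=0 f=0 b=1 e=0
t12.Δ0 a=1 c=1 h=0 d=1 g=0 clk=0 f=0 b=1 e=0
t12.Δ1 a=1 c=1 h=0 d=1 g=0 clk=1 f=0 b=1 e=0
t12.Δ2 a=1 c=1 h=0 d=1 g=1 clk=1 f=1 b=1 e=0
t12.Δ3 a=1 c=1 h=0 d=1 g=1 clk=1 f=1 b=1 e=1
t12.Δ4 a=1 c=1 h=0 d=0 g=1 clk=1 f=1 b=1 e=1
t12.Δ5 a=0 c=1 h=0 d=0 g=1 clk=1 f=1 b=1 e=1
t13.Δ0 a=0 c=1 h=0 d=0 g=1 clk=1 f=1 b=1 e=1
t13.Δ1 a=0 c=1 h=0 d=0 g=1 clk=0 f=1 b=1 e=1
t14.Δ0 a=0 c=1 h=0 d=0 g=1 clk=0 f=1 b=1 e=1
t14.Δ1 a=0 c=0 h=0 d=0 g=1 clk=1 f=1 b=1 e=1
t14.Δ2 a=1 c=0 h=0 d=1 g=0 clk=1 f=0 b=1 e=1
t14.Δ3 a=0 c=0 h=0 d=1 g=0 clk=1 f=0 b=1 e=0
t14.Δ4 a=0 c=0 h=0 d=0 g=0 clk=1 f=0 b=1 e=0
t14.Δ5 a=1 c=0 h=0 d=0 g=0 clk=1 f=0 b=1 e=0
t15.Δ0 a=1 c=0 h=0 d=0 g=0 clk=1 f=0 b=1 e=0
t15.Δ1 a=1 c=1 h=0 d=0 g=0 clk=0 f=0 b=1 e=0
t15.Δ2 a=0 c=1 h=0 d=1 g=0 clk=0 f=0 b=1 e=0
t15.Δ3 a=1 c=1 h=0 d=1 g=0 clk=0 f=0 b=1 e=0
t16.Δ0 a=1 c=1 h=0 d=1 g=0 clk=0 f=0 b=1 e=0
t16.Δ1 a=1 c=1 h=0 d=1 g=0 clk=1 f=0 b=1 e=0
t16.Δ2 a=1 c=1 h=0 d=1 g=1 clk=1 f=1 b=1 e=0
t16.Δ3 a=1 c=1 h=0 d=1 g=1 clk=1 f=1 b=1 e=1
t16.Δ4 a=1 c=1 h=0 d=0 g=1 clk=1 f=1 b=1 e=1
t16.Δ5 a=0 c=1 h=0 d=0 g=1 clk=1 f=1 b=1 e=1
t17.Δ0 a=0 c=1 h=0 d=0 g=1 clk=1 f=1 b=1 e=1
t17.Δ1 a=0 c=1 h=0 d=0 g=1 clk=0 f=1 b=1 e=1
t18.Δ0 a=0 c=1 h=0 d=0 g=1 clk=0 f=1 b=1 e=1
t18.Δ1 a=0 c=0 h=0 d=0 g=1 clk=1 f=1 b=1 e=1
t18.Δ2 a=1 c=0 h=0 d=1 g=0 clk=1 f=0 b=1 e=1
t18.Δ3 a=0 c=0 h=0 d=1 g=0 clk=1 f=0 b=1 e=0
t18.Δ4 a=0 c=0 h=0 d=0 g=0 clk=1 f=0 b=1 e=0
t18.Δ5 a=1 c=0 h=0 d=0 g=0 clk=1 f=0 b=1 e=0
t19.Δ0 a=1 c=0 h=0 d=0 g=0 clk=1 f=0 b=1 e=0
t19.Δ1 a=1 c=1 h=0 d=0 g=0 clk=0 f=0 b=1 e=0
t19.Δ2 a=0 c=1 h=0 d=1 g=0 clk=0 f=0 b=1 e=0
t19.Δ3 a=1 c=1 h=0 d=1 g=0 clk=0 f=0 b=1 e=0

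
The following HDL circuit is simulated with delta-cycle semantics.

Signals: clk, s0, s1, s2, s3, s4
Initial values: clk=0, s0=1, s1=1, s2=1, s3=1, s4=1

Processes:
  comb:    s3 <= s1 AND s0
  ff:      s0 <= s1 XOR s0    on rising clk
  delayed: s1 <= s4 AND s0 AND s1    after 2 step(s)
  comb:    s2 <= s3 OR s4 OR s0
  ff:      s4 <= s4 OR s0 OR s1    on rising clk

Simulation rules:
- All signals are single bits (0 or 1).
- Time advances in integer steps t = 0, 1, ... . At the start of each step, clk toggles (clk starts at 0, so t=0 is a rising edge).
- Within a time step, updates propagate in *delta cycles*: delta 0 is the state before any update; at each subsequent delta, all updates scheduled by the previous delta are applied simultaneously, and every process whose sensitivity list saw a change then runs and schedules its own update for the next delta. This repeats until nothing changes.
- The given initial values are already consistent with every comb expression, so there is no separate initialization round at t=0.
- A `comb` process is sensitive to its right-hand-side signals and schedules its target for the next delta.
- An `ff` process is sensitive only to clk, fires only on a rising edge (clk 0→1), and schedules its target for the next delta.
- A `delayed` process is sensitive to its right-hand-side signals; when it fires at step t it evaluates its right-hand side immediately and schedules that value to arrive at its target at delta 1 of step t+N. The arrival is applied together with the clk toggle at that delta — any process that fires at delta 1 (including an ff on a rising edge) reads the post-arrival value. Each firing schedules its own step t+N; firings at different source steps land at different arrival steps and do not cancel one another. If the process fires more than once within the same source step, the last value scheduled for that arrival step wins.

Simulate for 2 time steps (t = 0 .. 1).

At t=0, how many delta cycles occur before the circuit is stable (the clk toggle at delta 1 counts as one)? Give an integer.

[bits: s1,s3,clk,s0,s4,s2]
t=0: Δ0=110111 Δ1=111111 Δ2=111011 Δ3=101011 | 3Δ
t=1: Δ0=101011 Δ1=100011 | 1Δ

3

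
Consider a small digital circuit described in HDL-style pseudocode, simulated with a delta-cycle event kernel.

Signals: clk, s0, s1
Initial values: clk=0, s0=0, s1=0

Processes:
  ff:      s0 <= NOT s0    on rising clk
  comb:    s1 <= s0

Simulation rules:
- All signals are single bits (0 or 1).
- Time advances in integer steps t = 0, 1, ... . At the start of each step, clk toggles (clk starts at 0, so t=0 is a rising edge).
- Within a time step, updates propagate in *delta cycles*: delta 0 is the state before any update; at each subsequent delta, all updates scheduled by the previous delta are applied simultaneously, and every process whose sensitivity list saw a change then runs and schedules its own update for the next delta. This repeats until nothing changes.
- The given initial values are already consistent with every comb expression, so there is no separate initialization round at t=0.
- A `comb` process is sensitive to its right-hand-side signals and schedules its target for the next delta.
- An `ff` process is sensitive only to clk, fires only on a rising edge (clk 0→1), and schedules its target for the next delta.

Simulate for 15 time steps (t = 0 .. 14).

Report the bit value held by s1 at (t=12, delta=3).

t=0 Δ0: s1=0 s0=0 clk=0
  Δ1: clk:0→1
  Δ2: s0:0→1
  Δ3: s1:0→1
  (3Δ to stable)
t=1 Δ0: s1=1 s0=1 clk=1
  Δ1: clk:1→0
  (1Δ to stable)
t=2 Δ0: s1=1 s0=1 clk=0
  Δ1: clk:0→1
  Δ2: s0:1→0
  Δ3: s1:1→0
  (3Δ to stable)
t=3 Δ0: s1=0 s0=0 clk=1
  Δ1: clk:1→0
  (1Δ to stable)
t=4 Δ0: s1=0 s0=0 clk=0
  Δ1: clk:0→1
  Δ2: s0:0→1
  Δ3: s1:0→1
  (3Δ to stable)
t=5 Δ0: s1=1 s0=1 clk=1
  Δ1: clk:1→0
  (1Δ to stable)
t=6 Δ0: s1=1 s0=1 clk=0
  Δ1: clk:0→1
  Δ2: s0:1→0
  Δ3: s1:1→0
  (3Δ to stable)
t=7 Δ0: s1=0 s0=0 clk=1
  Δ1: clk:1→0
  (1Δ to stable)
t=8 Δ0: s1=0 s0=0 clk=0
  Δ1: clk:0→1
  Δ2: s0:0→1
  Δ3: s1:0→1
  (3Δ to stable)
t=9 Δ0: s1=1 s0=1 clk=1
  Δ1: clk:1→0
  (1Δ to stable)
t=10 Δ0: s1=1 s0=1 clk=0
  Δ1: clk:0→1
  Δ2: s0:1→0
  Δ3: s1:1→0
  (3Δ to stable)
t=11 Δ0: s1=0 s0=0 clk=1
  Δ1: clk:1→0
  (1Δ to stable)
t=12 Δ0: s1=0 s0=0 clk=0
  Δ1: clk:0→1
  Δ2: s0:0→1
  Δ3: s1:0→1
  (3Δ to stable)
t=13 Δ0: s1=1 s0=1 clk=1
  Δ1: clk:1→0
  (1Δ to stable)
t=14 Δ0: s1=1 s0=1 clk=0
  Δ1: clk:0→1
  Δ2: s0:1→0
  Δ3: s1:1→0
  (3Δ to stable)

1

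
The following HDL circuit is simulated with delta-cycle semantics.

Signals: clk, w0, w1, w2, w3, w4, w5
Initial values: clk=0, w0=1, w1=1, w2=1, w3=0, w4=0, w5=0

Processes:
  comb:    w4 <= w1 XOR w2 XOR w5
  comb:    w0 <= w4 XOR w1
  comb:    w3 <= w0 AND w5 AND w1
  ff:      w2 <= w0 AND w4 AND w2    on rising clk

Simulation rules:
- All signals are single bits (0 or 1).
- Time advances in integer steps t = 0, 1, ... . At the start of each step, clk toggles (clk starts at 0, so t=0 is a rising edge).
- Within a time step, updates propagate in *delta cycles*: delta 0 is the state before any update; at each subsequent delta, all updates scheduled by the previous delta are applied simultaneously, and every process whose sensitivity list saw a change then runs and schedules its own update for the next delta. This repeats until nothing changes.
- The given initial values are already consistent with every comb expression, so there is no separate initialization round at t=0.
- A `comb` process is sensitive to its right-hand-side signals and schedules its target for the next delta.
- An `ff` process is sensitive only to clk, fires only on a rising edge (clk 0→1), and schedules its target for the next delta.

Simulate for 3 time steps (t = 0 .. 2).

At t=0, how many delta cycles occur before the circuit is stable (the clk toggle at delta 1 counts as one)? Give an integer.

t=0 Δ0: clk=0 w0=1 w5=0 w3=0 w2=1 w1=1 w4=0
  Δ1: clk:0→1
  Δ2: w2:1→0
  Δ3: w4:0→1
  Δ4: w0:1→0
  (4Δ to stable)
t=1 Δ0: clk=1 w0=0 w5=0 w3=0 w2=0 w1=1 w4=1
  Δ1: clk:1→0
  (1Δ to stable)
t=2 Δ0: clk=0 w0=0 w5=0 w3=0 w2=0 w1=1 w4=1
  Δ1: clk:0→1
  (1Δ to stable)

4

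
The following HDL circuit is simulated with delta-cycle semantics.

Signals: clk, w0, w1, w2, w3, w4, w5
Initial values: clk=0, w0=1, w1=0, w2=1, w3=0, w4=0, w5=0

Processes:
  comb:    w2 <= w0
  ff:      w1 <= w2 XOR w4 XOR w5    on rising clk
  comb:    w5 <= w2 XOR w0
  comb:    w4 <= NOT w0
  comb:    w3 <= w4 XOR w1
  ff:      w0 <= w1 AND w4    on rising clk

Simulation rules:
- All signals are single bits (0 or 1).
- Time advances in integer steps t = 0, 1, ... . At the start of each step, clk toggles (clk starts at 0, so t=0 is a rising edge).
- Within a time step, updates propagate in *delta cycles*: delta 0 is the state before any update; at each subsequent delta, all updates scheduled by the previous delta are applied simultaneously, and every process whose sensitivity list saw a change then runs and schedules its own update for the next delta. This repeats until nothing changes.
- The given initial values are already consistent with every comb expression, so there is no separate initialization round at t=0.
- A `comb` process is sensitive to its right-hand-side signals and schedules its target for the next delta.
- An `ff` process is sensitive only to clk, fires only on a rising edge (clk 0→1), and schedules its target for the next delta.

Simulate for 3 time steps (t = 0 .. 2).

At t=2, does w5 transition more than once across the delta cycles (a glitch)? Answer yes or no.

yes

[bits: clk,w3,w4,w0,w5,w2,w1]
t=0: Δ0=0001010 Δ1=1001010 Δ2=1000011 Δ3=1110101 Δ4=1010001 | 4Δ
t=1: Δ0=1010001 Δ1=0010001 | 1Δ
t=2: Δ0=0010001 Δ1=1010001 Δ2=1011001 Δ3=1001111 Δ4=1101011 | 4Δ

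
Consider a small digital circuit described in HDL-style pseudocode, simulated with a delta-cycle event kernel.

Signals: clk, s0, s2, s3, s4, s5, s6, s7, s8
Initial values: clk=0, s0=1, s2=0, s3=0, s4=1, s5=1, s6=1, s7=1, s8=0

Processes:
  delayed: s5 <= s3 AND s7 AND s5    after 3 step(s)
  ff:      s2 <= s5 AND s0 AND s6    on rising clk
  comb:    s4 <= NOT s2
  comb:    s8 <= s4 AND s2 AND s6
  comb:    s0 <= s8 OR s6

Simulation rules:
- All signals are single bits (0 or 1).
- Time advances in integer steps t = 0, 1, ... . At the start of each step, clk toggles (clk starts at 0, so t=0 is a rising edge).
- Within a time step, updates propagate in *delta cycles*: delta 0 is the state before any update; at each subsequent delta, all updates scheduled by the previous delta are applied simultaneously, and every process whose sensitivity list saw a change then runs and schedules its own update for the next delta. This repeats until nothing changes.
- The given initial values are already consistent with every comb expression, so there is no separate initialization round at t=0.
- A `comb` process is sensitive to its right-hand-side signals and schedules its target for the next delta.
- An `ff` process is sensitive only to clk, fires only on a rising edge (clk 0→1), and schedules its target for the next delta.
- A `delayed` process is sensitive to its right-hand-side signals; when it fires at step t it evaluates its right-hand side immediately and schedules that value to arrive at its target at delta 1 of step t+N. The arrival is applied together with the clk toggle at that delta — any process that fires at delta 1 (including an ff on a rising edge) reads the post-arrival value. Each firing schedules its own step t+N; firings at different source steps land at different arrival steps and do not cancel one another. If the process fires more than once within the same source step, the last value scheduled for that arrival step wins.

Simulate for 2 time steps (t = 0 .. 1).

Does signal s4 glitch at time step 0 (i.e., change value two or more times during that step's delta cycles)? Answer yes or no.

t=0 Δ0: s7=1 s4=1 s2=0 clk=0 s3=0 s0=1 s5=1 s8=0 s6=1
  Δ1: clk:0→1
  Δ2: s2:0→1
  Δ3: s4:1→0, s8:0→1
  Δ4: s8:1→0
  (4Δ to stable)
t=1 Δ0: s7=1 s4=0 s2=1 clk=1 s3=0 s0=1 s5=1 s8=0 s6=1
  Δ1: clk:1→0
  (1Δ to stable)

no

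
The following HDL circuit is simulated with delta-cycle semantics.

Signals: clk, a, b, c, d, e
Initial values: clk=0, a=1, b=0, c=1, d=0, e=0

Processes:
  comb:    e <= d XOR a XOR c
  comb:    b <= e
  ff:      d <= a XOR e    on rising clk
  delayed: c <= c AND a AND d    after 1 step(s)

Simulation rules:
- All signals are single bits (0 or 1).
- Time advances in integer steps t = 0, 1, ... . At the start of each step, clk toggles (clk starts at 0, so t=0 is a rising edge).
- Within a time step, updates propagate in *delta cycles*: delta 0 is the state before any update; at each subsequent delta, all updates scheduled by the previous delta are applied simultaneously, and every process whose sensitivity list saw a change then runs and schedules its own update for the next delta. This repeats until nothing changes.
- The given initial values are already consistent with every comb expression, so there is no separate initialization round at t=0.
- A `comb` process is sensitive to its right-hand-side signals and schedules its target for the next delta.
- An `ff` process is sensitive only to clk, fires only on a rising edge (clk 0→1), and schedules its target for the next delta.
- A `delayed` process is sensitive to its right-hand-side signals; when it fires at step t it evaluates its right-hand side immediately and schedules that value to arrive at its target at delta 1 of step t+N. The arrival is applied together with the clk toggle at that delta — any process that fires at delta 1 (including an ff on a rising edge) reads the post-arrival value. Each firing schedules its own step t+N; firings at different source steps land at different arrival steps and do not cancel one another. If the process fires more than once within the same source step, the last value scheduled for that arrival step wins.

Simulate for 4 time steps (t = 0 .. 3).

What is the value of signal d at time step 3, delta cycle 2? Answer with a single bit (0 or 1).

0

t0.Δ0 b=0 a=1 clk=0 c=1 d=0 e=0
t0.Δ1 b=0 a=1 clk=1 c=1 d=0 e=0
t0.Δ2 b=0 a=1 clk=1 c=1 d=1 e=0
t0.Δ3 b=0 a=1 clk=1 c=1 d=1 e=1
t0.Δ4 b=1 a=1 clk=1 c=1 d=1 e=1
t1.Δ0 b=1 a=1 clk=1 c=1 d=1 e=1
t1.Δ1 b=1 a=1 clk=0 c=1 d=1 e=1
t2.Δ0 b=1 a=1 clk=0 c=1 d=1 e=1
t2.Δ1 b=1 a=1 clk=1 c=1 d=1 e=1
t2.Δ2 b=1 a=1 clk=1 c=1 d=0 e=1
t2.Δ3 b=1 a=1 clk=1 c=1 d=0 e=0
t2.Δ4 b=0 a=1 clk=1 c=1 d=0 e=0
t3.Δ0 b=0 a=1 clk=1 c=1 d=0 e=0
t3.Δ1 b=0 a=1 clk=0 c=0 d=0 e=0
t3.Δ2 b=0 a=1 clk=0 c=0 d=0 e=1
t3.Δ3 b=1 a=1 clk=0 c=0 d=0 e=1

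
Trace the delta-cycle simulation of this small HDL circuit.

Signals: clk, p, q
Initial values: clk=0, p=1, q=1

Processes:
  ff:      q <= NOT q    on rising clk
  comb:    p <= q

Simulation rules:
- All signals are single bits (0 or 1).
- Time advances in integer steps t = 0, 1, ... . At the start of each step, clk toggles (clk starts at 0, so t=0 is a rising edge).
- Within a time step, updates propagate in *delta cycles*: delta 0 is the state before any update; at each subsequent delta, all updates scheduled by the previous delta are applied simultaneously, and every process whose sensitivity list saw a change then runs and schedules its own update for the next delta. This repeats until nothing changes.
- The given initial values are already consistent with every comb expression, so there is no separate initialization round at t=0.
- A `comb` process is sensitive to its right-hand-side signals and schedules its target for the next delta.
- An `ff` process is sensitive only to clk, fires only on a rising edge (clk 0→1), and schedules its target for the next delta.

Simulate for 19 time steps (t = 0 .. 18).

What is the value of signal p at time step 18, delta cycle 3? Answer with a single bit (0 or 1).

t0.Δ0 clk=0 p=1 q=1
t0.Δ1 clk=1 p=1 q=1
t0.Δ2 clk=1 p=1 q=0
t0.Δ3 clk=1 p=0 q=0
t1.Δ0 clk=1 p=0 q=0
t1.Δ1 clk=0 p=0 q=0
t2.Δ0 clk=0 p=0 q=0
t2.Δ1 clk=1 p=0 q=0
t2.Δ2 clk=1 p=0 q=1
t2.Δ3 clk=1 p=1 q=1
t3.Δ0 clk=1 p=1 q=1
t3.Δ1 clk=0 p=1 q=1
t4.Δ0 clk=0 p=1 q=1
t4.Δ1 clk=1 p=1 q=1
t4.Δ2 clk=1 p=1 q=0
t4.Δ3 clk=1 p=0 q=0
t5.Δ0 clk=1 p=0 q=0
t5.Δ1 clk=0 p=0 q=0
t6.Δ0 clk=0 p=0 q=0
t6.Δ1 clk=1 p=0 q=0
t6.Δ2 clk=1 p=0 q=1
t6.Δ3 clk=1 p=1 q=1
t7.Δ0 clk=1 p=1 q=1
t7.Δ1 clk=0 p=1 q=1
t8.Δ0 clk=0 p=1 q=1
t8.Δ1 clk=1 p=1 q=1
t8.Δ2 clk=1 p=1 q=0
t8.Δ3 clk=1 p=0 q=0
t9.Δ0 clk=1 p=0 q=0
t9.Δ1 clk=0 p=0 q=0
t10.Δ0 clk=0 p=0 q=0
t10.Δ1 clk=1 p=0 q=0
t10.Δ2 clk=1 p=0 q=1
t10.Δ3 clk=1 p=1 q=1
t11.Δ0 clk=1 p=1 q=1
t11.Δ1 clk=0 p=1 q=1
t12.Δ0 clk=0 p=1 q=1
t12.Δ1 clk=1 p=1 q=1
t12.Δ2 clk=1 p=1 q=0
t12.Δ3 clk=1 p=0 q=0
t13.Δ0 clk=1 p=0 q=0
t13.Δ1 clk=0 p=0 q=0
t14.Δ0 clk=0 p=0 q=0
t14.Δ1 clk=1 p=0 q=0
t14.Δ2 clk=1 p=0 q=1
t14.Δ3 clk=1 p=1 q=1
t15.Δ0 clk=1 p=1 q=1
t15.Δ1 clk=0 p=1 q=1
t16.Δ0 clk=0 p=1 q=1
t16.Δ1 clk=1 p=1 q=1
t16.Δ2 clk=1 p=1 q=0
t16.Δ3 clk=1 p=0 q=0
t17.Δ0 clk=1 p=0 q=0
t17.Δ1 clk=0 p=0 q=0
t18.Δ0 clk=0 p=0 q=0
t18.Δ1 clk=1 p=0 q=0
t18.Δ2 clk=1 p=0 q=1
t18.Δ3 clk=1 p=1 q=1

1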